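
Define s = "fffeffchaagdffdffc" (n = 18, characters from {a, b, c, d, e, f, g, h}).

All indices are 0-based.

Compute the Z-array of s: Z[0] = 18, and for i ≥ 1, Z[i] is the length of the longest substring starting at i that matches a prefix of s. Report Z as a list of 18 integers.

Z[0]=18
i=1: i≥r, start 0; Z[1]=2 grow→box=[1,3)
i=2: min(r-i=1, Z[1]=2)=1; Z[2]=1
i=3: i≥r, start 0; Z[3]=0
i=4: i≥r, start 0; Z[4]=2 grow→box=[4,6)
i=5: min(r-i=1, Z[1]=2)=1; Z[5]=1
i=6: i≥r, start 0; Z[6]=0
i=7: i≥r, start 0; Z[7]=0
i=8: i≥r, start 0; Z[8]=0
i=9: i≥r, start 0; Z[9]=0
i=10: i≥r, start 0; Z[10]=0
i=11: i≥r, start 0; Z[11]=0
i=12: i≥r, start 0; Z[12]=2 grow→box=[12,14)
i=13: min(r-i=1, Z[1]=2)=1; Z[13]=1
i=14: i≥r, start 0; Z[14]=0
i=15: i≥r, start 0; Z[15]=2 grow→box=[15,17)
i=16: min(r-i=1, Z[1]=2)=1; Z[16]=1
i=17: i≥r, start 0; Z[17]=0

[18, 2, 1, 0, 2, 1, 0, 0, 0, 0, 0, 0, 2, 1, 0, 2, 1, 0]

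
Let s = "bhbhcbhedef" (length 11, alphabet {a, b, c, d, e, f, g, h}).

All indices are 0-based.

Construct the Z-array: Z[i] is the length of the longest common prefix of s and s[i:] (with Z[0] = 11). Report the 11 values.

[11, 0, 2, 0, 0, 2, 0, 0, 0, 0, 0]

Z[0]=11
i=1: fresh scan; Z[1]=0
i=2: fresh scan; Z[2]=2 extend→box=[2,4)
i=3: min(r-i=1, Z[1]=0)=0; Z[3]=0
i=4: fresh scan; Z[4]=0
i=5: fresh scan; Z[5]=2 extend→box=[5,7)
i=6: min(r-i=1, Z[1]=0)=0; Z[6]=0
i=7: fresh scan; Z[7]=0
i=8: fresh scan; Z[8]=0
i=9: fresh scan; Z[9]=0
i=10: fresh scan; Z[10]=0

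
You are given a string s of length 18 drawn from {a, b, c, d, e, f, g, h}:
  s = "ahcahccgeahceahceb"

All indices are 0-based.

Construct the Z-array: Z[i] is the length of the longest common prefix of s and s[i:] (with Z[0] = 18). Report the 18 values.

Z[0]=18
i=1: outside box; Z[1]=0
i=2: outside box; Z[2]=0
i=3: outside box; Z[3]=3 grow→box=[3,6)
i=4: min(r-i=2, Z[1]=0)=0; Z[4]=0
i=5: min(r-i=1, Z[2]=0)=0; Z[5]=0
i=6: outside box; Z[6]=0
i=7: outside box; Z[7]=0
i=8: outside box; Z[8]=0
i=9: outside box; Z[9]=3 grow→box=[9,12)
i=10: min(r-i=2, Z[1]=0)=0; Z[10]=0
i=11: min(r-i=1, Z[2]=0)=0; Z[11]=0
i=12: outside box; Z[12]=0
i=13: outside box; Z[13]=3 grow→box=[13,16)
i=14: min(r-i=2, Z[1]=0)=0; Z[14]=0
i=15: min(r-i=1, Z[2]=0)=0; Z[15]=0
i=16: outside box; Z[16]=0
i=17: outside box; Z[17]=0

[18, 0, 0, 3, 0, 0, 0, 0, 0, 3, 0, 0, 0, 3, 0, 0, 0, 0]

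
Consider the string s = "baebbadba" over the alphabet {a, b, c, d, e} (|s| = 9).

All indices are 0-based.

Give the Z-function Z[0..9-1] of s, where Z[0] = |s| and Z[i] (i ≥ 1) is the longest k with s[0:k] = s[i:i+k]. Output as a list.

[9, 0, 0, 1, 2, 0, 0, 2, 0]

Z[0]=9
i=1: outside box; Z[1]=0
i=2: outside box; Z[2]=0
i=3: outside box; Z[3]=1 grow→box=[3,4)
i=4: outside box; Z[4]=2 grow→box=[4,6)
i=5: min(r-i=1, Z[1]=0)=0; Z[5]=0
i=6: outside box; Z[6]=0
i=7: outside box; Z[7]=2 grow→box=[7,9)
i=8: min(r-i=1, Z[1]=0)=0; Z[8]=0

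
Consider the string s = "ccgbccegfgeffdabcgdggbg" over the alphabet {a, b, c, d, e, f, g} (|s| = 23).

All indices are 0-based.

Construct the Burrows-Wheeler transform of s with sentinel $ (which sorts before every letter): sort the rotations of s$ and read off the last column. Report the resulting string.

rank  rotation                  last
    0  $ccgbccegfgeffdabcgdggbg  g
    1  abcgdggbg$ccgbccegfgeffd  d
    2  bccegfgeffdabcgdggbg$ccg  g
    3  bcgdggbg$ccgbccegfgeffda  a
    4  bg$ccgbccegfgeffdabcgdgg  g
    5  ccegfgeffdabcgdggbg$ccgb  b
    6  ccgbccegfgeffdabcgdggbg$  $
    7  cegfgeffdabcgdggbg$ccgbc  c
    8  cgbccegfgeffdabcgdggbg$c  c
    9  cgdggbg$ccgbccegfgeffdab  b
   10  dabcgdggbg$ccgbccegfgeff  f
   11  dggbg$ccgbccegfgeffdabcg  g
   12  effdabcgdggbg$ccgbccegfg  g
   13  egfgeffdabcgdggbg$ccgbcc  c
   14  fdabcgdggbg$ccgbccegfgef  f
   15  ffdabcgdggbg$ccgbccegfge  e
   16  fgeffdabcgdggbg$ccgbcceg  g
   17  g$ccgbccegfgeffdabcgdggb  b
   18  gbccegfgeffdabcgdggbg$cc  c
   19  gbg$ccgbccegfgeffdabcgdg  g
   20  gdggbg$ccgbccegfgeffdabc  c
   21  geffdabcgdggbg$ccgbccegf  f
   22  gfgeffdabcgdggbg$ccgbcce  e
   23  ggbg$ccgbccegfgeffdabcgd  d

gdgagb$ccbfggcfegbcgcfed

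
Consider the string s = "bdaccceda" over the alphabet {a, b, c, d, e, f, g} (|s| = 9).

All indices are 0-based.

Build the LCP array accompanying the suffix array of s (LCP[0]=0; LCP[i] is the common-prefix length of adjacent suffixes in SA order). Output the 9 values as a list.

[0, 1, 0, 0, 2, 1, 0, 2, 0]

sorted suffixes:
  #0 SA[0]=8  'a'
  #1 SA[1]=2  'accceda'
  #2 SA[2]=0  'bdaccceda'
  #3 SA[3]=3  'ccceda'
  #4 SA[4]=4  'cceda'
  #5 SA[5]=5  'ceda'
  #6 SA[6]=7  'da'
  #7 SA[7]=1  'daccceda'
  #8 SA[8]=6  'eda'

SA = [8, 2, 0, 3, 4, 5, 7, 1, 6]
i: (SA[i-1],SA[i]) lcp shared
  1: (8,2) 1 'a'
  2: (2,0) 0 ''
  3: (0,3) 0 ''
  4: (3,4) 2 'cc'
  5: (4,5) 1 'c'
  6: (5,7) 0 ''
  7: (7,1) 2 'da'
  8: (1,6) 0 ''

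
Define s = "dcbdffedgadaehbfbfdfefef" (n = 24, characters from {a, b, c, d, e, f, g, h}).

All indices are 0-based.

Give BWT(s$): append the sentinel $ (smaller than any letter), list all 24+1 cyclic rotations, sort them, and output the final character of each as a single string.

fgdchfda$fbefffaebbfeddde

rank  rotation                   last
    0  $dcbdffedgadaehbfbfdfefef  f
    1  adaehbfbfdfefef$dcbdffedg  g
    2  aehbfbfdfefef$dcbdffedgad  d
    3  bdffedgadaehbfbfdfefef$dc  c
    4  bfbfdfefef$dcbdffedgadaeh  h
    5  bfdfefef$dcbdffedgadaehbf  f
    6  cbdffedgadaehbfbfdfefef$d  d
    7  daehbfbfdfefef$dcbdffedga  a
    8  dcbdffedgadaehbfbfdfefef$  $
    9  dfefef$dcbdffedgadaehbfbf  f
   10  dffedgadaehbfbfdfefef$dcb  b
   11  dgadaehbfbfdfefef$dcbdffe  e
   12  edgadaehbfbfdfefef$dcbdff  f
   13  ef$dcbdffedgadaehbfbfdfef  f
   14  efef$dcbdffedgadaehbfbfdf  f
   15  ehbfbfdfefef$dcbdffedgada  a
   16  f$dcbdffedgadaehbfbfdfefe  e
   17  fbfdfefef$dcbdffedgadaehb  b
   18  fdfefef$dcbdffedgadaehbfb  b
   19  fedgadaehbfbfdfefef$dcbdf  f
   20  fef$dcbdffedgadaehbfbfdfe  e
   21  fefef$dcbdffedgadaehbfbfd  d
   22  ffedgadaehbfbfdfefef$dcbd  d
   23  gadaehbfbfdfefef$dcbdffed  d
   24  hbfbfdfefef$dcbdffedgadae  e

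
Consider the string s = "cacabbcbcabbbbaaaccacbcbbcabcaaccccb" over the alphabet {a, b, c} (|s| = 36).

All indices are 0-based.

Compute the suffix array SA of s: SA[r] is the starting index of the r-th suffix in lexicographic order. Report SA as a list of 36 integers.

rank | idx | suffix
   0 |  14 | aaaccacbcbbcabcaaccccb
   1 |  15 | aaccacbcbbcabcaaccccb
   2 |  29 | aaccccb
   3 |   9 | abbbbaaaccacbcbbcabcaaccccb
   4 |   3 | abbcbcabbbbaaaccacbcbbcabcaaccccb
   5 |  26 | abcaaccccb
   6 |   1 | acabbcbcabbbbaaaccacbcbbcabcaaccccb
   7 |  19 | acbcbbcabcaaccccb
   8 |  16 | accacbcbbcabcaaccccb
   9 |  30 | accccb
  10 |  35 | b
  11 |  13 | baaaccacbcbbcabcaaccccb
  12 |  12 | bbaaaccacbcbbcabcaaccccb
  13 |  11 | bbbaaaccacbcbbcabcaaccccb
  14 |  10 | bbbbaaaccacbcbbcabcaaccccb
  15 |  23 | bbcabcaaccccb
  16 |   4 | bbcbcabbbbaaaccacbcbbcabcaaccccb
  17 |  27 | bcaaccccb
  18 |   7 | bcabbbbaaaccacbcbbcabcaaccccb
  19 |  24 | bcabcaaccccb
  20 |  21 | bcbbcabcaaccccb
  21 |   5 | bcbcabbbbaaaccacbcbbcabcaaccccb
  22 |  28 | caaccccb
  23 |   8 | cabbbbaaaccacbcbbcabcaaccccb
  24 |   2 | cabbcbcabbbbaaaccacbcbbcabcaaccccb
  25 |  25 | cabcaaccccb
  26 |   0 | cacabbcbcabbbbaaaccacbcbbcabcaaccccb
  27 |  18 | cacbcbbcabcaaccccb
  28 |  34 | cb
  29 |  22 | cbbcabcaaccccb
  30 |   6 | cbcabbbbaaaccacbcbbcabcaaccccb
  31 |  20 | cbcbbcabcaaccccb
  32 |  17 | ccacbcbbcabcaaccccb
  33 |  33 | ccb
  34 |  32 | cccb
  35 |  31 | ccccb

[14, 15, 29, 9, 3, 26, 1, 19, 16, 30, 35, 13, 12, 11, 10, 23, 4, 27, 7, 24, 21, 5, 28, 8, 2, 25, 0, 18, 34, 22, 6, 20, 17, 33, 32, 31]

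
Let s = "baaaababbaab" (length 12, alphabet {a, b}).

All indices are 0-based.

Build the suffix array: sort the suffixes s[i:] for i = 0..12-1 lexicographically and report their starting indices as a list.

rank | idx | suffix
   0 |   1 | aaaababbaab
   1 |   2 | aaababbaab
   2 |   9 | aab
   3 |   3 | aababbaab
   4 |  10 | ab
   5 |   4 | ababbaab
   6 |   6 | abbaab
   7 |  11 | b
   8 |   0 | baaaababbaab
   9 |   8 | baab
  10 |   5 | babbaab
  11 |   7 | bbaab

[1, 2, 9, 3, 10, 4, 6, 11, 0, 8, 5, 7]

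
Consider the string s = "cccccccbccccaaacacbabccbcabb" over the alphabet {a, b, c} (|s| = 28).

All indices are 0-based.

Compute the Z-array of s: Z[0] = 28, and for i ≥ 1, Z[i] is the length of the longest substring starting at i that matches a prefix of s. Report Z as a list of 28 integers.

Z[0]=28
i=1: fresh scan; Z[1]=6 scan→box=[1,7)
i=2: min(r-i=5, Z[1]=6)=5; Z[2]=5
i=3: min(r-i=4, Z[2]=5)=4; Z[3]=4
i=4: min(r-i=3, Z[3]=4)=3; Z[4]=3
i=5: min(r-i=2, Z[4]=3)=2; Z[5]=2
i=6: min(r-i=1, Z[5]=2)=1; Z[6]=1
i=7: fresh scan; Z[7]=0
i=8: fresh scan; Z[8]=4 scan→box=[8,12)
i=9: min(r-i=3, Z[1]=6)=3; Z[9]=3
i=10: min(r-i=2, Z[2]=5)=2; Z[10]=2
i=11: min(r-i=1, Z[3]=4)=1; Z[11]=1
i=12: fresh scan; Z[12]=0
i=13: fresh scan; Z[13]=0
i=14: fresh scan; Z[14]=0
i=15: fresh scan; Z[15]=1 scan→box=[15,16)
i=16: fresh scan; Z[16]=0
i=17: fresh scan; Z[17]=1 scan→box=[17,18)
i=18: fresh scan; Z[18]=0
i=19: fresh scan; Z[19]=0
i=20: fresh scan; Z[20]=0
i=21: fresh scan; Z[21]=2 scan→box=[21,23)
i=22: min(r-i=1, Z[1]=6)=1; Z[22]=1
i=23: fresh scan; Z[23]=0
i=24: fresh scan; Z[24]=1 scan→box=[24,25)
i=25: fresh scan; Z[25]=0
i=26: fresh scan; Z[26]=0
i=27: fresh scan; Z[27]=0

[28, 6, 5, 4, 3, 2, 1, 0, 4, 3, 2, 1, 0, 0, 0, 1, 0, 1, 0, 0, 0, 2, 1, 0, 1, 0, 0, 0]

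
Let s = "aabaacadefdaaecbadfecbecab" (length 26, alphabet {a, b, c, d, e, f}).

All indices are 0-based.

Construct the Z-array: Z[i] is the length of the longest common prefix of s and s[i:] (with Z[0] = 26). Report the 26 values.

Z[0]=26
i=1: i≥r, start 0; Z[1]=1 extend→box=[1,2)
i=2: i≥r, start 0; Z[2]=0
i=3: i≥r, start 0; Z[3]=2 extend→box=[3,5)
i=4: min(r-i=1, Z[1]=1)=1; Z[4]=1
i=5: i≥r, start 0; Z[5]=0
i=6: i≥r, start 0; Z[6]=1 extend→box=[6,7)
i=7: i≥r, start 0; Z[7]=0
i=8: i≥r, start 0; Z[8]=0
i=9: i≥r, start 0; Z[9]=0
i=10: i≥r, start 0; Z[10]=0
i=11: i≥r, start 0; Z[11]=2 extend→box=[11,13)
i=12: min(r-i=1, Z[1]=1)=1; Z[12]=1
i=13: i≥r, start 0; Z[13]=0
i=14: i≥r, start 0; Z[14]=0
i=15: i≥r, start 0; Z[15]=0
i=16: i≥r, start 0; Z[16]=1 extend→box=[16,17)
i=17: i≥r, start 0; Z[17]=0
i=18: i≥r, start 0; Z[18]=0
i=19: i≥r, start 0; Z[19]=0
i=20: i≥r, start 0; Z[20]=0
i=21: i≥r, start 0; Z[21]=0
i=22: i≥r, start 0; Z[22]=0
i=23: i≥r, start 0; Z[23]=0
i=24: i≥r, start 0; Z[24]=1 extend→box=[24,25)
i=25: i≥r, start 0; Z[25]=0

[26, 1, 0, 2, 1, 0, 1, 0, 0, 0, 0, 2, 1, 0, 0, 0, 1, 0, 0, 0, 0, 0, 0, 0, 1, 0]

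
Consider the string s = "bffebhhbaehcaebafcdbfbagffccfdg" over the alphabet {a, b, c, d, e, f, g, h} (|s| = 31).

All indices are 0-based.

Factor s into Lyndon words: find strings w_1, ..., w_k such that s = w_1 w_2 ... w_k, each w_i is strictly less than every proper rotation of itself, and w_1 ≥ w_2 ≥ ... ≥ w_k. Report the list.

emit factor 1: 'bffebhh' (i=0, period=7)
emit factor 2: 'b' (i=7, period=1)
emit factor 3: 'aehc' (i=8, period=4)
emit factor 4: 'aebafcdbfbagffccfdg' (i=12, period=19)

["bffebhh", "b", "aehc", "aebafcdbfbagffccfdg"]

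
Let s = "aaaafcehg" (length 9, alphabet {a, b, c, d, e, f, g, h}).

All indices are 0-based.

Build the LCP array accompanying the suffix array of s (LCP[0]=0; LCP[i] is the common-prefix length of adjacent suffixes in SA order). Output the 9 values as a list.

rank→(start, suffix):
  0 → (0, 'aaaafcehg')
  1 → (1, 'aaafcehg')
  2 → (2, 'aafcehg')
  3 → (3, 'afcehg')
  4 → (5, 'cehg')
  5 → (6, 'ehg')
  6 → (4, 'fcehg')
  7 → (8, 'g')
  8 → (7, 'hg')

SA = [0, 1, 2, 3, 5, 6, 4, 8, 7]
rank  pair      lcp
   1  s[0:],s[1:]  3  'aaa'
   2  s[1:],s[2:]  2  'aa'
   3  s[2:],s[3:]  1  'a'
   4  s[3:],s[5:]  0  ''
   5  s[5:],s[6:]  0  ''
   6  s[6:],s[4:]  0  ''
   7  s[4:],s[8:]  0  ''
   8  s[8:],s[7:]  0  ''

[0, 3, 2, 1, 0, 0, 0, 0, 0]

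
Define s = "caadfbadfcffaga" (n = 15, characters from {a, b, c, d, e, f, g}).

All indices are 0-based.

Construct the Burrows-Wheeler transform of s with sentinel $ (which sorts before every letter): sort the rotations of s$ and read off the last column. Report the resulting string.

rank  rotation          last
    0  $caadfbadfcffaga  a
    1  a$caadfbadfcffag  g
    2  aadfbadfcffaga$c  c
    3  adfbadfcffaga$ca  a
    4  adfcffaga$caadfb  b
    5  aga$caadfbadfcff  f
    6  badfcffaga$caadf  f
    7  caadfbadfcffaga$  $
    8  cffaga$caadfbadf  f
    9  dfbadfcffaga$caa  a
   10  dfcffaga$caadfba  a
   11  faga$caadfbadfcf  f
   12  fbadfcffaga$caad  d
   13  fcffaga$caadfbad  d
   14  ffaga$caadfbadfc  c
   15  ga$caadfbadfcffa  a

agcabff$faafddca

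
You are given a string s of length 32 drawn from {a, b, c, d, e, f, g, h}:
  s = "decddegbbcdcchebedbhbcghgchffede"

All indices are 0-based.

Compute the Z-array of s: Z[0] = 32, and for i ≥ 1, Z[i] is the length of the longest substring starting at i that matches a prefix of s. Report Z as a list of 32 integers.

Z[0]=32
i=1: outside box; Z[1]=0
i=2: outside box; Z[2]=0
i=3: outside box; Z[3]=1 grow→box=[3,4)
i=4: outside box; Z[4]=2 grow→box=[4,6)
i=5: min(r-i=1, Z[1]=0)=0; Z[5]=0
i=6: outside box; Z[6]=0
i=7: outside box; Z[7]=0
i=8: outside box; Z[8]=0
i=9: outside box; Z[9]=0
i=10: outside box; Z[10]=1 grow→box=[10,11)
i=11: outside box; Z[11]=0
i=12: outside box; Z[12]=0
i=13: outside box; Z[13]=0
i=14: outside box; Z[14]=0
i=15: outside box; Z[15]=0
i=16: outside box; Z[16]=0
i=17: outside box; Z[17]=1 grow→box=[17,18)
i=18: outside box; Z[18]=0
i=19: outside box; Z[19]=0
i=20: outside box; Z[20]=0
i=21: outside box; Z[21]=0
i=22: outside box; Z[22]=0
i=23: outside box; Z[23]=0
i=24: outside box; Z[24]=0
i=25: outside box; Z[25]=0
i=26: outside box; Z[26]=0
i=27: outside box; Z[27]=0
i=28: outside box; Z[28]=0
i=29: outside box; Z[29]=0
i=30: outside box; Z[30]=2 grow→box=[30,32)
i=31: min(r-i=1, Z[1]=0)=0; Z[31]=0

[32, 0, 0, 1, 2, 0, 0, 0, 0, 0, 1, 0, 0, 0, 0, 0, 0, 1, 0, 0, 0, 0, 0, 0, 0, 0, 0, 0, 0, 0, 2, 0]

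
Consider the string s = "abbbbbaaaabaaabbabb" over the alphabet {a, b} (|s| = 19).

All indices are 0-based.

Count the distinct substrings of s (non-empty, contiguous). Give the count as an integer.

147

rank | idx | suffix
   0 |   6 | aaaabaaabbabb
   1 |   7 | aaabaaabbabb
   2 |  11 | aaabbabb
   3 |   8 | aabaaabbabb
   4 |  12 | aabbabb
   5 |   9 | abaaabbabb
   6 |  16 | abb
   7 |  13 | abbabb
   8 |   0 | abbbbbaaaabaaabbabb
   9 |  18 | b
  10 |   5 | baaaabaaabbabb
  11 |  10 | baaabbabb
  12 |  15 | babb
  13 |  17 | bb
  14 |   4 | bbaaaabaaabbabb
  15 |  14 | bbabb
  16 |   3 | bbbaaaabaaabbabb
  17 |   2 | bbbbaaaabaaabbabb
  18 |   1 | bbbbbaaaabaaabbabb

SA = [6, 7, 11, 8, 12, 9, 16, 13, 0, 18, 5, 10, 15, 17, 4, 14, 3, 2, 1]
i: (SA[i-1],SA[i]) lcp shared
  1: (6,7) 3 'aaa'
  2: (7,11) 4 'aaab'
  3: (11,8) 2 'aa'
  4: (8,12) 3 'aab'
  5: (12,9) 1 'a'
  6: (9,16) 2 'ab'
  7: (16,13) 3 'abb'
  8: (13,0) 3 'abb'
  9: (0,18) 0 ''
  10: (18,5) 1 'b'
  11: (5,10) 4 'baaa'
  12: (10,15) 2 'ba'
  13: (15,17) 1 'b'
  14: (17,4) 2 'bb'
  15: (4,14) 3 'bba'
  16: (14,3) 2 'bb'
  17: (3,2) 3 'bbb'
  18: (2,1) 4 'bbbb'

n(n+1)/2 = 19·20/2 = 190
Σ LCP = 0 + 3 + 4 + 2 + 3 + 1 + 2 + 3 + 3 + 0 + 1 + 4 + 2 + 1 + 2 + 3 + 2 + 3 + 4 = 43
distinct = 190 − 43 = 147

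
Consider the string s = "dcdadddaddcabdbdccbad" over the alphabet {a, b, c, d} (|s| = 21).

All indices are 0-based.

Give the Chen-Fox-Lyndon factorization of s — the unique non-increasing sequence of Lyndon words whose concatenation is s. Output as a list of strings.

["d", "cd", "addd", "addc", "abdbdccbad"]

emit factor 1: 'd' (i=0, period=1)
emit factor 2: 'cd' (i=1, period=2)
emit factor 3: 'addd' (i=3, period=4)
emit factor 4: 'addc' (i=7, period=4)
emit factor 5: 'abdbdccbad' (i=11, period=10)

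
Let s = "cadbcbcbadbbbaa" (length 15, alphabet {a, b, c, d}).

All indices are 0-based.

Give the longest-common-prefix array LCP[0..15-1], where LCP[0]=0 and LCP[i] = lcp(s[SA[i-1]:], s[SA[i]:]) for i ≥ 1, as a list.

[0, 1, 1, 3, 0, 2, 1, 2, 1, 3, 0, 1, 2, 0, 2]

rank→(start, suffix):
  0 → (14, 'a')
  1 → (13, 'aa')
  2 → (8, 'adbbbaa')
  3 → (1, 'adbcbcbadbbbaa')
  4 → (12, 'baa')
  5 → (7, 'badbbbaa')
  6 → (11, 'bbaa')
  7 → (10, 'bbbaa')
  8 → (5, 'bcbadbbbaa')
  9 → (3, 'bcbcbadbbbaa')
  10 → (0, 'cadbcbcbadbbbaa')
  11 → (6, 'cbadbbbaa')
  12 → (4, 'cbcbadbbbaa')
  13 → (9, 'dbbbaa')
  14 → (2, 'dbcbcbadbbbaa')

SA = [14, 13, 8, 1, 12, 7, 11, 10, 5, 3, 0, 6, 4, 9, 2]
[i] adj suffixes → lcp
  [1] 14/13 → 1 ('a')
  [2] 13/8 → 1 ('a')
  [3] 8/1 → 3 ('adb')
  [4] 1/12 → 0 ('')
  [5] 12/7 → 2 ('ba')
  [6] 7/11 → 1 ('b')
  [7] 11/10 → 2 ('bb')
  [8] 10/5 → 1 ('b')
  [9] 5/3 → 3 ('bcb')
  [10] 3/0 → 0 ('')
  [11] 0/6 → 1 ('c')
  [12] 6/4 → 2 ('cb')
  [13] 4/9 → 0 ('')
  [14] 9/2 → 2 ('db')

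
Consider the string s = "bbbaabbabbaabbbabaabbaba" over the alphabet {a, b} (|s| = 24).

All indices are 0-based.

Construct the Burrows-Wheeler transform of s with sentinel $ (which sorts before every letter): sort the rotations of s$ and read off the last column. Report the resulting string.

abbbbbbbaaaaabbbbbbaaba$a

rank  rotation                   last
    0  $bbbaabbabbaabbbabaabbaba  a
    1  a$bbbaabbabbaabbbabaabbab  b
    2  aabbaba$bbbaabbabbaabbbab  b
    3  aabbabbaabbbabaabbaba$bbb  b
    4  aabbbabaabbaba$bbbaabbabb  b
    5  aba$bbbaabbabbaabbbabaabb  b
    6  abaabbaba$bbbaabbabbaabbb  b
    7  abbaabbbabaabbaba$bbbaabb  b
    8  abbaba$bbbaabbabbaabbbaba  a
    9  abbabbaabbbabaabbaba$bbba  a
   10  abbbabaabbaba$bbbaabbabba  a
   11  ba$bbbaabbabbaabbbabaabba  a
   12  baabbaba$bbbaabbabbaabbba  a
   13  baabbabbaabbbabaabbaba$bb  b
   14  baabbbabaabbaba$bbbaabbab  b
   15  baba$bbbaabbabbaabbbabaab  b
   16  babaabbaba$bbbaabbabbaabb  b
   17  babbaabbbabaabbaba$bbbaab  b
   18  bbaabbabbaabbbabaabbaba$b  b
   19  bbaabbbabaabbaba$bbbaabba  a
   20  bbaba$bbbaabbabbaabbbabaa  a
   21  bbabaabbaba$bbbaabbabbaab  b
   22  bbabbaabbbabaabbaba$bbbaa  a
   23  bbbaabbabbaabbbabaabbaba$  $
   24  bbbabaabbaba$bbbaabbabbaa  a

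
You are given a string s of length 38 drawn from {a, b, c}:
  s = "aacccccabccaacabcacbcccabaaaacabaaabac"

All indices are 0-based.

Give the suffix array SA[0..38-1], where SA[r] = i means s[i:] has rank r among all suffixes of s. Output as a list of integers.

[25, 32, 26, 33, 27, 11, 0, 23, 30, 34, 14, 7, 36, 28, 12, 17, 1, 24, 31, 35, 15, 8, 19, 37, 10, 22, 29, 13, 6, 16, 18, 9, 21, 5, 20, 4, 3, 2]

rank→(start, suffix):
  0 → (25, 'aaaacabaaabac')
  1 → (32, 'aaabac')
  2 → (26, 'aaacabaaabac')
  3 → (33, 'aabac')
  4 → (27, 'aacabaaabac')
  5 → (11, 'aacabcacbcccabaaaacabaaabac')
  6 → (0, 'aacccccabccaacabcacbcccabaaaacabaaabac')
  7 → (23, 'abaaaacabaaabac')
  8 → (30, 'abaaabac')
  9 → (34, 'abac')
  10 → (14, 'abcacbcccabaaaacabaaabac')
  11 → (7, 'abccaacabcacbcccabaaaacabaaabac')
  12 → (36, 'ac')
  13 → (28, 'acabaaabac')
  14 → (12, 'acabcacbcccabaaaacabaaabac')
  15 → (17, 'acbcccabaaaacabaaabac')
  16 → (1, 'acccccabccaacabcacbcccabaaaacabaaabac')
  17 → (24, 'baaaacabaaabac')
  18 → (31, 'baaabac')
  19 → (35, 'bac')
  20 → (15, 'bcacbcccabaaaacabaaabac')
  21 → (8, 'bccaacabcacbcccabaaaacabaaabac')
  22 → (19, 'bcccabaaaacabaaabac')
  23 → (37, 'c')
  24 → (10, 'caacabcacbcccabaaaacabaaabac')
  25 → (22, 'cabaaaacabaaabac')
  26 → (29, 'cabaaabac')
  27 → (13, 'cabcacbcccabaaaacabaaabac')
  28 → (6, 'cabccaacabcacbcccabaaaacabaaabac')
  29 → (16, 'cacbcccabaaaacabaaabac')
  30 → (18, 'cbcccabaaaacabaaabac')
  31 → (9, 'ccaacabcacbcccabaaaacabaaabac')
  32 → (21, 'ccabaaaacabaaabac')
  33 → (5, 'ccabccaacabcacbcccabaaaacabaaabac')
  34 → (20, 'cccabaaaacabaaabac')
  35 → (4, 'cccabccaacabcacbcccabaaaacabaaabac')
  36 → (3, 'ccccabccaacabcacbcccabaaaacabaaabac')
  37 → (2, 'cccccabccaacabcacbcccabaaaacabaaabac')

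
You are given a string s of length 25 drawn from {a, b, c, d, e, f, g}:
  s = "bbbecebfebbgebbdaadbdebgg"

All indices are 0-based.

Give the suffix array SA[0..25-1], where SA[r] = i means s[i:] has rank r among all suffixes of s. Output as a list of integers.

sorted suffixes:
  #0 SA[0]=16  'aadbdebgg'
  #1 SA[1]=17  'adbdebgg'
  #2 SA[2]=0  'bbbecebfebbgebbdaadbdebgg'
  #3 SA[3]=13  'bbdaadbdebgg'
  #4 SA[4]=1  'bbecebfebbgebbdaadbdebgg'
  #5 SA[5]=9  'bbgebbdaadbdebgg'
  #6 SA[6]=14  'bdaadbdebgg'
  #7 SA[7]=19  'bdebgg'
  #8 SA[8]=2  'becebfebbgebbdaadbdebgg'
  #9 SA[9]=6  'bfebbgebbdaadbdebgg'
  #10 SA[10]=10  'bgebbdaadbdebgg'
  #11 SA[11]=22  'bgg'
  #12 SA[12]=4  'cebfebbgebbdaadbdebgg'
  #13 SA[13]=15  'daadbdebgg'
  #14 SA[14]=18  'dbdebgg'
  #15 SA[15]=20  'debgg'
  #16 SA[16]=12  'ebbdaadbdebgg'
  #17 SA[17]=8  'ebbgebbdaadbdebgg'
  #18 SA[18]=5  'ebfebbgebbdaadbdebgg'
  #19 SA[19]=21  'ebgg'
  #20 SA[20]=3  'ecebfebbgebbdaadbdebgg'
  #21 SA[21]=7  'febbgebbdaadbdebgg'
  #22 SA[22]=24  'g'
  #23 SA[23]=11  'gebbdaadbdebgg'
  #24 SA[24]=23  'gg'

[16, 17, 0, 13, 1, 9, 14, 19, 2, 6, 10, 22, 4, 15, 18, 20, 12, 8, 5, 21, 3, 7, 24, 11, 23]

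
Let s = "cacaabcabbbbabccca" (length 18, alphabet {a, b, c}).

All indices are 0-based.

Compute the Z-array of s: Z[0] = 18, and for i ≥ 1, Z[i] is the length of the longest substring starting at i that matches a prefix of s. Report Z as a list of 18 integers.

Z[0]=18
i=1: i≥r, start 0; Z[1]=0
i=2: i≥r, start 0; Z[2]=2 grow→box=[2,4)
i=3: min(r-i=1, Z[1]=0)=0; Z[3]=0
i=4: i≥r, start 0; Z[4]=0
i=5: i≥r, start 0; Z[5]=0
i=6: i≥r, start 0; Z[6]=2 grow→box=[6,8)
i=7: min(r-i=1, Z[1]=0)=0; Z[7]=0
i=8: i≥r, start 0; Z[8]=0
i=9: i≥r, start 0; Z[9]=0
i=10: i≥r, start 0; Z[10]=0
i=11: i≥r, start 0; Z[11]=0
i=12: i≥r, start 0; Z[12]=0
i=13: i≥r, start 0; Z[13]=0
i=14: i≥r, start 0; Z[14]=1 grow→box=[14,15)
i=15: i≥r, start 0; Z[15]=1 grow→box=[15,16)
i=16: i≥r, start 0; Z[16]=2 grow→box=[16,18)
i=17: min(r-i=1, Z[1]=0)=0; Z[17]=0

[18, 0, 2, 0, 0, 0, 2, 0, 0, 0, 0, 0, 0, 0, 1, 1, 2, 0]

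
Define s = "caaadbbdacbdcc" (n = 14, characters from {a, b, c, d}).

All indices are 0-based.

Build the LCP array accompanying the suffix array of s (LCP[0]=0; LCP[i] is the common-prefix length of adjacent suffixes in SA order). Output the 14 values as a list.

[0, 2, 1, 1, 0, 1, 2, 0, 1, 1, 1, 0, 1, 1]

sorted suffixes:
  #0 SA[0]=1  'aaadbbdacbdcc'
  #1 SA[1]=2  'aadbbdacbdcc'
  #2 SA[2]=8  'acbdcc'
  #3 SA[3]=3  'adbbdacbdcc'
  #4 SA[4]=5  'bbdacbdcc'
  #5 SA[5]=6  'bdacbdcc'
  #6 SA[6]=10  'bdcc'
  #7 SA[7]=13  'c'
  #8 SA[8]=0  'caaadbbdacbdcc'
  #9 SA[9]=9  'cbdcc'
  #10 SA[10]=12  'cc'
  #11 SA[11]=7  'dacbdcc'
  #12 SA[12]=4  'dbbdacbdcc'
  #13 SA[13]=11  'dcc'

SA = [1, 2, 8, 3, 5, 6, 10, 13, 0, 9, 12, 7, 4, 11]
[i] adj suffixes → lcp
  [1] 1/2 → 2 ('aa')
  [2] 2/8 → 1 ('a')
  [3] 8/3 → 1 ('a')
  [4] 3/5 → 0 ('')
  [5] 5/6 → 1 ('b')
  [6] 6/10 → 2 ('bd')
  [7] 10/13 → 0 ('')
  [8] 13/0 → 1 ('c')
  [9] 0/9 → 1 ('c')
  [10] 9/12 → 1 ('c')
  [11] 12/7 → 0 ('')
  [12] 7/4 → 1 ('d')
  [13] 4/11 → 1 ('d')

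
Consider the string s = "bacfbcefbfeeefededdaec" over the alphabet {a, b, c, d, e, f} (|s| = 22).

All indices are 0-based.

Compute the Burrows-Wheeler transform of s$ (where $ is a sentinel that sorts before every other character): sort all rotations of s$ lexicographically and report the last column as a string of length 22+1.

rank  rotation                 last
    0  $bacfbcefbfeeefededdaec  c
    1  acfbcefbfeeefededdaec$b  b
    2  aec$bacfbcefbfeeefededd  d
    3  bacfbcefbfeeefededdaec$  $
    4  bcefbfeeefededdaec$bacf  f
    5  bfeeefededdaec$bacfbcef  f
    6  c$bacfbcefbfeeefededdae  e
    7  cefbfeeefededdaec$bacfb  b
    8  cfbcefbfeeefededdaec$ba  a
    9  daec$bacfbcefbfeeefeded  d
   10  ddaec$bacfbcefbfeeefede  e
   11  deddaec$bacfbcefbfeeefe  e
   12  ec$bacfbcefbfeeefededda  a
   13  eddaec$bacfbcefbfeeefed  d
   14  ededdaec$bacfbcefbfeeef  f
   15  eeefededdaec$bacfbcefbf  f
   16  eefededdaec$bacfbcefbfe  e
   17  efbfeeefededdaec$bacfbc  c
   18  efededdaec$bacfbcefbfee  e
   19  fbcefbfeeefededdaec$bac  c
   20  fbfeeefededdaec$bacfbce  e
   21  fededdaec$bacfbcefbfeee  e
   22  feeefededdaec$bacfbcefb  b

cbd$ffebadeeadffececeeb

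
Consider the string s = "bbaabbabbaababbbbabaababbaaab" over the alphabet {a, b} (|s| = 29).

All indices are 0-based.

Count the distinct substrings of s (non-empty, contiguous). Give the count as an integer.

344

sorted suffixes:
  #0 SA[0]=25  'aaab'
  #1 SA[1]=26  'aab'
  #2 SA[2]=19  'aababbaaab'
  #3 SA[3]=9  'aababbbbabaababbaaab'
  #4 SA[4]=2  'aabbabbaababbbbabaababbaaab'
  #5 SA[5]=27  'ab'
  #6 SA[6]=17  'abaababbaaab'
  #7 SA[7]=20  'ababbaaab'
  #8 SA[8]=10  'ababbbbabaababbaaab'
  #9 SA[9]=22  'abbaaab'
  #10 SA[10]=6  'abbaababbbbabaababbaaab'
  #11 SA[11]=3  'abbabbaababbbbabaababbaaab'
  #12 SA[12]=12  'abbbbabaababbaaab'
  #13 SA[13]=28  'b'
  #14 SA[14]=24  'baaab'
  #15 SA[15]=18  'baababbaaab'
  #16 SA[16]=8  'baababbbbabaababbaaab'
  #17 SA[17]=1  'baabbabbaababbbbabaababbaaab'
  #18 SA[18]=16  'babaababbaaab'
  #19 SA[19]=21  'babbaaab'
  #20 SA[20]=5  'babbaababbbbabaababbaaab'
  #21 SA[21]=11  'babbbbabaababbaaab'
  #22 SA[22]=23  'bbaaab'
  #23 SA[23]=7  'bbaababbbbabaababbaaab'
  #24 SA[24]=0  'bbaabbabbaababbbbabaababbaaab'
  #25 SA[25]=15  'bbabaababbaaab'
  #26 SA[26]=4  'bbabbaababbbbabaababbaaab'
  #27 SA[27]=14  'bbbabaababbaaab'
  #28 SA[28]=13  'bbbbabaababbaaab'

SA = [25, 26, 19, 9, 2, 27, 17, 20, 10, 22, 6, 3, 12, 28, 24, 18, 8, 1, 16, 21, 5, 11, 23, 7, 0, 15, 4, 14, 13]
rank  pair      lcp
   1  s[25:],s[26:]  2  'aa'
   2  s[26:],s[19:]  3  'aab'
   3  s[19:],s[9:]  6  'aababb'
   4  s[9:],s[2:]  3  'aab'
   5  s[2:],s[27:]  1  'a'
   6  s[27:],s[17:]  2  'ab'
   7  s[17:],s[20:]  3  'aba'
   8  s[20:],s[10:]  5  'ababb'
   9  s[10:],s[22:]  2  'ab'
  10  s[22:],s[6:]  5  'abbaa'
  11  s[6:],s[3:]  4  'abba'
  12  s[3:],s[12:]  3  'abb'
  13  s[12:],s[28:]  0  ''
  14  s[28:],s[24:]  1  'b'
  15  s[24:],s[18:]  3  'baa'
  16  s[18:],s[8:]  7  'baababb'
  17  s[8:],s[1:]  4  'baab'
  18  s[1:],s[16:]  2  'ba'
  19  s[16:],s[21:]  3  'bab'
  20  s[21:],s[5:]  6  'babbaa'
  21  s[5:],s[11:]  4  'babb'
  22  s[11:],s[23:]  1  'b'
  23  s[23:],s[7:]  4  'bbaa'
  24  s[7:],s[0:]  5  'bbaab'
  25  s[0:],s[15:]  3  'bba'
  26  s[15:],s[4:]  4  'bbab'
  27  s[4:],s[14:]  2  'bb'
  28  s[14:],s[13:]  3  'bbb'

n(n+1)/2 = 29·30/2 = 435
Σ LCP = 0 + 2 + 3 + 6 + 3 + 1 + 2 + 3 + 5 + 2 + 5 + 4 + 3 + 0 + 1 + 3 + 7 + 4 + 2 + 3 + 6 + 4 + 1 + 4 + 5 + 3 + 4 + 2 + 3 = 91
distinct = 435 − 91 = 344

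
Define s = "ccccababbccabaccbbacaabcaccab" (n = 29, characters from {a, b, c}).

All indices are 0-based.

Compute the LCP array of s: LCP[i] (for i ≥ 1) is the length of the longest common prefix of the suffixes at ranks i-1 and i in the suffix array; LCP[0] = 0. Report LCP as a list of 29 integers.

rank→(start, suffix):
  0 → (20, 'aabcaccab')
  1 → (27, 'ab')
  2 → (4, 'ababbccabaccbbacaabcaccab')
  3 → (11, 'abaccbbacaabcaccab')
  4 → (6, 'abbccabaccbbacaabcaccab')
  5 → (21, 'abcaccab')
  6 → (18, 'acaabcaccab')
  7 → (24, 'accab')
  8 → (13, 'accbbacaabcaccab')
  9 → (28, 'b')
  10 → (5, 'babbccabaccbbacaabcaccab')
  11 → (17, 'bacaabcaccab')
  12 → (12, 'baccbbacaabcaccab')
  13 → (16, 'bbacaabcaccab')
  14 → (7, 'bbccabaccbbacaabcaccab')
  15 → (22, 'bcaccab')
  16 → (8, 'bccabaccbbacaabcaccab')
  17 → (19, 'caabcaccab')
  18 → (26, 'cab')
  19 → (3, 'cababbccabaccbbacaabcaccab')
  20 → (10, 'cabaccbbacaabcaccab')
  21 → (23, 'caccab')
  22 → (15, 'cbbacaabcaccab')
  23 → (25, 'ccab')
  24 → (2, 'ccababbccabaccbbacaabcaccab')
  25 → (9, 'ccabaccbbacaabcaccab')
  26 → (14, 'ccbbacaabcaccab')
  27 → (1, 'cccababbccabaccbbacaabcaccab')
  28 → (0, 'ccccababbccabaccbbacaabcaccab')

SA = [20, 27, 4, 11, 6, 21, 18, 24, 13, 28, 5, 17, 12, 16, 7, 22, 8, 19, 26, 3, 10, 23, 15, 25, 2, 9, 14, 1, 0]
i: (SA[i-1],SA[i]) lcp shared
  1: (20,27) 1 'a'
  2: (27,4) 2 'ab'
  3: (4,11) 3 'aba'
  4: (11,6) 2 'ab'
  5: (6,21) 2 'ab'
  6: (21,18) 1 'a'
  7: (18,24) 2 'ac'
  8: (24,13) 3 'acc'
  9: (13,28) 0 ''
  10: (28,5) 1 'b'
  11: (5,17) 2 'ba'
  12: (17,12) 3 'bac'
  13: (12,16) 1 'b'
  14: (16,7) 2 'bb'
  15: (7,22) 1 'b'
  16: (22,8) 2 'bc'
  17: (8,19) 0 ''
  18: (19,26) 2 'ca'
  19: (26,3) 3 'cab'
  20: (3,10) 4 'caba'
  21: (10,23) 2 'ca'
  22: (23,15) 1 'c'
  23: (15,25) 1 'c'
  24: (25,2) 4 'ccab'
  25: (2,9) 5 'ccaba'
  26: (9,14) 2 'cc'
  27: (14,1) 2 'cc'
  28: (1,0) 3 'ccc'

[0, 1, 2, 3, 2, 2, 1, 2, 3, 0, 1, 2, 3, 1, 2, 1, 2, 0, 2, 3, 4, 2, 1, 1, 4, 5, 2, 2, 3]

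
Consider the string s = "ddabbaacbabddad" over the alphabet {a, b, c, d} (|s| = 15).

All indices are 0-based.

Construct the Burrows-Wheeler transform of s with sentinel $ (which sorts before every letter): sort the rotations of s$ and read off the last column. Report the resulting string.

dbdbadbcaaaadd$b

rank  rotation          last
    0  $ddabbaacbabddad  d
    1  aacbabddad$ddabb  b
    2  abbaacbabddad$dd  d
    3  abddad$ddabbaacb  b
    4  acbabddad$ddabba  a
    5  ad$ddabbaacbabdd  d
    6  baacbabddad$ddab  b
    7  babddad$ddabbaac  c
    8  bbaacbabddad$dda  a
    9  bddad$ddabbaacba  a
   10  cbabddad$ddabbaa  a
   11  d$ddabbaacbabdda  a
   12  dabbaacbabddad$d  d
   13  dad$ddabbaacbabd  d
   14  ddabbaacbabddad$  $
   15  ddad$ddabbaacbab  b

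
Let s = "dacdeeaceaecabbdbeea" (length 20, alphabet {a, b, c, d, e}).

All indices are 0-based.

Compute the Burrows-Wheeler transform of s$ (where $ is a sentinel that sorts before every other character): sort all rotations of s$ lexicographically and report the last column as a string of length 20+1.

rank  rotation               last
    0  $dacdeeaceaecabbdbeea  a
    1  a$dacdeeaceaecabbdbee  e
    2  abbdbeea$dacdeeaceaec  c
    3  acdeeaceaecabbdbeea$d  d
    4  aceaecabbdbeea$dacdee  e
    5  aecabbdbeea$dacdeeace  e
    6  bbdbeea$dacdeeaceaeca  a
    7  bdbeea$dacdeeaceaecab  b
    8  beea$dacdeeaceaecabbd  d
    9  cabbdbeea$dacdeeaceae  e
   10  cdeeaceaecabbdbeea$da  a
   11  ceaecabbdbeea$dacdeea  a
   12  dacdeeaceaecabbdbeea$  $
   13  dbeea$dacdeeaceaecabb  b
   14  deeaceaecabbdbeea$dac  c
   15  ea$dacdeeaceaecabbdbe  e
   16  eaceaecabbdbeea$dacde  e
   17  eaecabbdbeea$dacdeeac  c
   18  ecabbdbeea$dacdeeacea  a
   19  eea$dacdeeaceaecabbdb  b
   20  eeaceaecabbdbeea$dacd  d

aecdeeabdeaa$bceecabd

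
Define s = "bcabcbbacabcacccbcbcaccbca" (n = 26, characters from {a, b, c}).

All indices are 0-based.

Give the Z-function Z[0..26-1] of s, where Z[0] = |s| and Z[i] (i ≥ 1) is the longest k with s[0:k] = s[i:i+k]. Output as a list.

Z[0]=26
i=1: i≥r, start 0; Z[1]=0
i=2: i≥r, start 0; Z[2]=0
i=3: i≥r, start 0; Z[3]=2 grow→box=[3,5)
i=4: min(r-i=1, Z[1]=0)=0; Z[4]=0
i=5: i≥r, start 0; Z[5]=1 grow→box=[5,6)
i=6: i≥r, start 0; Z[6]=1 grow→box=[6,7)
i=7: i≥r, start 0; Z[7]=0
i=8: i≥r, start 0; Z[8]=0
i=9: i≥r, start 0; Z[9]=0
i=10: i≥r, start 0; Z[10]=3 grow→box=[10,13)
i=11: min(r-i=2, Z[1]=0)=0; Z[11]=0
i=12: min(r-i=1, Z[2]=0)=0; Z[12]=0
i=13: i≥r, start 0; Z[13]=0
i=14: i≥r, start 0; Z[14]=0
i=15: i≥r, start 0; Z[15]=0
i=16: i≥r, start 0; Z[16]=2 grow→box=[16,18)
i=17: min(r-i=1, Z[1]=0)=0; Z[17]=0
i=18: i≥r, start 0; Z[18]=3 grow→box=[18,21)
i=19: min(r-i=2, Z[1]=0)=0; Z[19]=0
i=20: min(r-i=1, Z[2]=0)=0; Z[20]=0
i=21: i≥r, start 0; Z[21]=0
i=22: i≥r, start 0; Z[22]=0
i=23: i≥r, start 0; Z[23]=3 grow→box=[23,26)
i=24: min(r-i=2, Z[1]=0)=0; Z[24]=0
i=25: min(r-i=1, Z[2]=0)=0; Z[25]=0

[26, 0, 0, 2, 0, 1, 1, 0, 0, 0, 3, 0, 0, 0, 0, 0, 2, 0, 3, 0, 0, 0, 0, 3, 0, 0]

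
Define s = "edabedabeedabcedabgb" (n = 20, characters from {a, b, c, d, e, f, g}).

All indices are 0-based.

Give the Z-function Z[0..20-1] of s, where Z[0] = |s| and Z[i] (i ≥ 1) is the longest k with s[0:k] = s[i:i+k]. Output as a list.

Z[0]=20
i=1: outside box; Z[1]=0
i=2: outside box; Z[2]=0
i=3: outside box; Z[3]=0
i=4: outside box; Z[4]=5 scan→box=[4,9)
i=5: min(r-i=4, Z[1]=0)=0; Z[5]=0
i=6: min(r-i=3, Z[2]=0)=0; Z[6]=0
i=7: min(r-i=2, Z[3]=0)=0; Z[7]=0
i=8: min(r-i=1, Z[4]=5)=1; Z[8]=1
i=9: outside box; Z[9]=4 scan→box=[9,13)
i=10: min(r-i=3, Z[1]=0)=0; Z[10]=0
i=11: min(r-i=2, Z[2]=0)=0; Z[11]=0
i=12: min(r-i=1, Z[3]=0)=0; Z[12]=0
i=13: outside box; Z[13]=0
i=14: outside box; Z[14]=4 scan→box=[14,18)
i=15: min(r-i=3, Z[1]=0)=0; Z[15]=0
i=16: min(r-i=2, Z[2]=0)=0; Z[16]=0
i=17: min(r-i=1, Z[3]=0)=0; Z[17]=0
i=18: outside box; Z[18]=0
i=19: outside box; Z[19]=0

[20, 0, 0, 0, 5, 0, 0, 0, 1, 4, 0, 0, 0, 0, 4, 0, 0, 0, 0, 0]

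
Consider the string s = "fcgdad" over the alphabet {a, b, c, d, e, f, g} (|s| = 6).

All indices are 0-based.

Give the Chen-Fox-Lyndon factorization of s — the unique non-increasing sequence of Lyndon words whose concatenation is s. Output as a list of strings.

emit factor 1: 'f' (i=0, period=1)
emit factor 2: 'cgd' (i=1, period=3)
emit factor 3: 'ad' (i=4, period=2)

["f", "cgd", "ad"]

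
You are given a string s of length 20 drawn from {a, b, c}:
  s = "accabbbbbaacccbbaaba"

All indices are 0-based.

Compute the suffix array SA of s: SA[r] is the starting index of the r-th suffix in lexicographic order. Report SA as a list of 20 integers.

rank→(start, suffix):
  0 → (19, 'a')
  1 → (16, 'aaba')
  2 → (9, 'aacccbbaaba')
  3 → (17, 'aba')
  4 → (3, 'abbbbbaacccbbaaba')
  5 → (0, 'accabbbbbaacccbbaaba')
  6 → (10, 'acccbbaaba')
  7 → (18, 'ba')
  8 → (15, 'baaba')
  9 → (8, 'baacccbbaaba')
  10 → (14, 'bbaaba')
  11 → (7, 'bbaacccbbaaba')
  12 → (6, 'bbbaacccbbaaba')
  13 → (5, 'bbbbaacccbbaaba')
  14 → (4, 'bbbbbaacccbbaaba')
  15 → (2, 'cabbbbbaacccbbaaba')
  16 → (13, 'cbbaaba')
  17 → (1, 'ccabbbbbaacccbbaaba')
  18 → (12, 'ccbbaaba')
  19 → (11, 'cccbbaaba')

[19, 16, 9, 17, 3, 0, 10, 18, 15, 8, 14, 7, 6, 5, 4, 2, 13, 1, 12, 11]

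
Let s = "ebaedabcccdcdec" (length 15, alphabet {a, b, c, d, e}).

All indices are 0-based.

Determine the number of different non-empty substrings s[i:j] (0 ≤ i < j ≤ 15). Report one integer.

108

rank | idx | suffix
   0 |   5 | abcccdcdec
   1 |   2 | aedabcccdcdec
   2 |   1 | baedabcccdcdec
   3 |   6 | bcccdcdec
   4 |  14 | c
   5 |   7 | cccdcdec
   6 |   8 | ccdcdec
   7 |   9 | cdcdec
   8 |  11 | cdec
   9 |   4 | dabcccdcdec
  10 |  10 | dcdec
  11 |  12 | dec
  12 |   0 | ebaedabcccdcdec
  13 |  13 | ec
  14 |   3 | edabcccdcdec

SA = [5, 2, 1, 6, 14, 7, 8, 9, 11, 4, 10, 12, 0, 13, 3]
[i] adj suffixes → lcp
  [1] 5/2 → 1 ('a')
  [2] 2/1 → 0 ('')
  [3] 1/6 → 1 ('b')
  [4] 6/14 → 0 ('')
  [5] 14/7 → 1 ('c')
  [6] 7/8 → 2 ('cc')
  [7] 8/9 → 1 ('c')
  [8] 9/11 → 2 ('cd')
  [9] 11/4 → 0 ('')
  [10] 4/10 → 1 ('d')
  [11] 10/12 → 1 ('d')
  [12] 12/0 → 0 ('')
  [13] 0/13 → 1 ('e')
  [14] 13/3 → 1 ('e')

n(n+1)/2 = 15·16/2 = 120
Σ LCP = 0 + 1 + 0 + 1 + 0 + 1 + 2 + 1 + 2 + 0 + 1 + 1 + 0 + 1 + 1 = 12
distinct = 120 − 12 = 108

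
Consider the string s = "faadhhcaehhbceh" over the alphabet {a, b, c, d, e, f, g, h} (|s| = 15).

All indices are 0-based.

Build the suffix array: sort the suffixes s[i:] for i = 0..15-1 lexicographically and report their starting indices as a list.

[1, 2, 7, 11, 6, 12, 3, 13, 8, 0, 14, 10, 5, 9, 4]

rank | idx | suffix
   0 |   1 | aadhhcaehhbceh
   1 |   2 | adhhcaehhbceh
   2 |   7 | aehhbceh
   3 |  11 | bceh
   4 |   6 | caehhbceh
   5 |  12 | ceh
   6 |   3 | dhhcaehhbceh
   7 |  13 | eh
   8 |   8 | ehhbceh
   9 |   0 | faadhhcaehhbceh
  10 |  14 | h
  11 |  10 | hbceh
  12 |   5 | hcaehhbceh
  13 |   9 | hhbceh
  14 |   4 | hhcaehhbceh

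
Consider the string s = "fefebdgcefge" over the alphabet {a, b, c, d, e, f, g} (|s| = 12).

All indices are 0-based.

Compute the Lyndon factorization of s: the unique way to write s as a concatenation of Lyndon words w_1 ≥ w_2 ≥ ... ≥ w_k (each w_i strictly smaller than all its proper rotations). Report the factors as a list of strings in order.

["f", "ef", "e", "bdgcefge"]

emit factor 1: 'f' (i=0, period=1)
emit factor 2: 'ef' (i=1, period=2)
emit factor 3: 'e' (i=3, period=1)
emit factor 4: 'bdgcefge' (i=4, period=8)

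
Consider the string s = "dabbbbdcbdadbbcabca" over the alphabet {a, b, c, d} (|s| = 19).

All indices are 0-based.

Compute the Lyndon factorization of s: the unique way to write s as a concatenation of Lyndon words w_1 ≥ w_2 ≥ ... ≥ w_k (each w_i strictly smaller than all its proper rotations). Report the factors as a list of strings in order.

emit factor 1: 'd' (i=0, period=1)
emit factor 2: 'abbbbdcbdadbbcabc' (i=1, period=17)
emit factor 3: 'a' (i=18, period=1)

["d", "abbbbdcbdadbbcabc", "a"]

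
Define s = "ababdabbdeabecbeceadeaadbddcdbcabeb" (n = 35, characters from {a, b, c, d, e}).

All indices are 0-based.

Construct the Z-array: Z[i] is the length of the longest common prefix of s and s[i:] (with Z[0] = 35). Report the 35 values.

Z[0]=35
i=1: fresh scan; Z[1]=0
i=2: fresh scan; Z[2]=2 grow→box=[2,4)
i=3: min(r-i=1, Z[1]=0)=0; Z[3]=0
i=4: fresh scan; Z[4]=0
i=5: fresh scan; Z[5]=2 grow→box=[5,7)
i=6: min(r-i=1, Z[1]=0)=0; Z[6]=0
i=7: fresh scan; Z[7]=0
i=8: fresh scan; Z[8]=0
i=9: fresh scan; Z[9]=0
i=10: fresh scan; Z[10]=2 grow→box=[10,12)
i=11: min(r-i=1, Z[1]=0)=0; Z[11]=0
i=12: fresh scan; Z[12]=0
i=13: fresh scan; Z[13]=0
i=14: fresh scan; Z[14]=0
i=15: fresh scan; Z[15]=0
i=16: fresh scan; Z[16]=0
i=17: fresh scan; Z[17]=0
i=18: fresh scan; Z[18]=1 grow→box=[18,19)
i=19: fresh scan; Z[19]=0
i=20: fresh scan; Z[20]=0
i=21: fresh scan; Z[21]=1 grow→box=[21,22)
i=22: fresh scan; Z[22]=1 grow→box=[22,23)
i=23: fresh scan; Z[23]=0
i=24: fresh scan; Z[24]=0
i=25: fresh scan; Z[25]=0
i=26: fresh scan; Z[26]=0
i=27: fresh scan; Z[27]=0
i=28: fresh scan; Z[28]=0
i=29: fresh scan; Z[29]=0
i=30: fresh scan; Z[30]=0
i=31: fresh scan; Z[31]=2 grow→box=[31,33)
i=32: min(r-i=1, Z[1]=0)=0; Z[32]=0
i=33: fresh scan; Z[33]=0
i=34: fresh scan; Z[34]=0

[35, 0, 2, 0, 0, 2, 0, 0, 0, 0, 2, 0, 0, 0, 0, 0, 0, 0, 1, 0, 0, 1, 1, 0, 0, 0, 0, 0, 0, 0, 0, 2, 0, 0, 0]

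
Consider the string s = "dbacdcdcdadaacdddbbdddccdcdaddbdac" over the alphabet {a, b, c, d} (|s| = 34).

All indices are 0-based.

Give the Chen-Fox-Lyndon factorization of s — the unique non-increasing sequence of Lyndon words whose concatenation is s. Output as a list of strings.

emit factor 1: 'd' (i=0, period=1)
emit factor 2: 'b' (i=1, period=1)
emit factor 3: 'acdcdcdad' (i=2, period=9)
emit factor 4: 'aacdddbbdddccdcdaddbdac' (i=11, period=23)

["d", "b", "acdcdcdad", "aacdddbbdddccdcdaddbdac"]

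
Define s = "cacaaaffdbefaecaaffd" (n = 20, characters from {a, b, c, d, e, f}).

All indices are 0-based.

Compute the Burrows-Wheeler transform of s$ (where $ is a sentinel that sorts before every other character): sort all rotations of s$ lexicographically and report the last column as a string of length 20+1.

dccacfaadae$ffabeffaa

rank  rotation               last
    0  $cacaaaffdbefaecaaffd  d
    1  aaaffdbefaecaaffd$cac  c
    2  aaffd$cacaaaffdbefaec  c
    3  aaffdbefaecaaffd$caca  a
    4  acaaaffdbefaecaaffd$c  c
    5  aecaaffd$cacaaaffdbef  f
    6  affd$cacaaaffdbefaeca  a
    7  affdbefaecaaffd$cacaa  a
    8  befaecaaffd$cacaaaffd  d
    9  caaaffdbefaecaaffd$ca  a
   10  caaffd$cacaaaffdbefae  e
   11  cacaaaffdbefaecaaffd$  $
   12  d$cacaaaffdbefaecaaff  f
   13  dbefaecaaffd$cacaaaff  f
   14  ecaaffd$cacaaaffdbefa  a
   15  efaecaaffd$cacaaaffdb  b
   16  faecaaffd$cacaaaffdbe  e
   17  fd$cacaaaffdbefaecaaf  f
   18  fdbefaecaaffd$cacaaaf  f
   19  ffd$cacaaaffdbefaecaa  a
   20  ffdbefaecaaffd$cacaaa  a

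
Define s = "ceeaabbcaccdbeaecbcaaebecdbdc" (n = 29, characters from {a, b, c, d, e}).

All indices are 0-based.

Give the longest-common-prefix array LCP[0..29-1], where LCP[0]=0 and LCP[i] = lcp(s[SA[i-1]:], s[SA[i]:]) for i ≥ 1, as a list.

[0, 2, 1, 1, 1, 2, 0, 1, 3, 1, 1, 2, 0, 1, 2, 1, 1, 1, 3, 1, 0, 2, 1, 0, 2, 1, 1, 2, 1]

rank | idx | suffix
   0 |   3 | aabbcaccdbeaecbcaaebecdbdc
   1 |  19 | aaebecdbdc
   2 |   4 | abbcaccdbeaecbcaaebecdbdc
   3 |   8 | accdbeaecbcaaebecdbdc
   4 |  20 | aebecdbdc
   5 |  14 | aecbcaaebecdbdc
   6 |   5 | bbcaccdbeaecbcaaebecdbdc
   7 |  17 | bcaaebecdbdc
   8 |   6 | bcaccdbeaecbcaaebecdbdc
   9 |  26 | bdc
  10 |  12 | beaecbcaaebecdbdc
  11 |  22 | becdbdc
  12 |  28 | c
  13 |  18 | caaebecdbdc
  14 |   7 | caccdbeaecbcaaebecdbdc
  15 |  16 | cbcaaebecdbdc
  16 |   9 | ccdbeaecbcaaebecdbdc
  17 |  24 | cdbdc
  18 |  10 | cdbeaecbcaaebecdbdc
  19 |   0 | ceeaabbcaccdbeaecbcaaebecdbdc
  20 |  25 | dbdc
  21 |  11 | dbeaecbcaaebecdbdc
  22 |  27 | dc
  23 |   2 | eaabbcaccdbeaecbcaaebecdbdc
  24 |  13 | eaecbcaaebecdbdc
  25 |  21 | ebecdbdc
  26 |  15 | ecbcaaebecdbdc
  27 |  23 | ecdbdc
  28 |   1 | eeaabbcaccdbeaecbcaaebecdbdc

SA = [3, 19, 4, 8, 20, 14, 5, 17, 6, 26, 12, 22, 28, 18, 7, 16, 9, 24, 10, 0, 25, 11, 27, 2, 13, 21, 15, 23, 1]
[i] adj suffixes → lcp
  [1] 3/19 → 2 ('aa')
  [2] 19/4 → 1 ('a')
  [3] 4/8 → 1 ('a')
  [4] 8/20 → 1 ('a')
  [5] 20/14 → 2 ('ae')
  [6] 14/5 → 0 ('')
  [7] 5/17 → 1 ('b')
  [8] 17/6 → 3 ('bca')
  [9] 6/26 → 1 ('b')
  [10] 26/12 → 1 ('b')
  [11] 12/22 → 2 ('be')
  [12] 22/28 → 0 ('')
  [13] 28/18 → 1 ('c')
  [14] 18/7 → 2 ('ca')
  [15] 7/16 → 1 ('c')
  [16] 16/9 → 1 ('c')
  [17] 9/24 → 1 ('c')
  [18] 24/10 → 3 ('cdb')
  [19] 10/0 → 1 ('c')
  [20] 0/25 → 0 ('')
  [21] 25/11 → 2 ('db')
  [22] 11/27 → 1 ('d')
  [23] 27/2 → 0 ('')
  [24] 2/13 → 2 ('ea')
  [25] 13/21 → 1 ('e')
  [26] 21/15 → 1 ('e')
  [27] 15/23 → 2 ('ec')
  [28] 23/1 → 1 ('e')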